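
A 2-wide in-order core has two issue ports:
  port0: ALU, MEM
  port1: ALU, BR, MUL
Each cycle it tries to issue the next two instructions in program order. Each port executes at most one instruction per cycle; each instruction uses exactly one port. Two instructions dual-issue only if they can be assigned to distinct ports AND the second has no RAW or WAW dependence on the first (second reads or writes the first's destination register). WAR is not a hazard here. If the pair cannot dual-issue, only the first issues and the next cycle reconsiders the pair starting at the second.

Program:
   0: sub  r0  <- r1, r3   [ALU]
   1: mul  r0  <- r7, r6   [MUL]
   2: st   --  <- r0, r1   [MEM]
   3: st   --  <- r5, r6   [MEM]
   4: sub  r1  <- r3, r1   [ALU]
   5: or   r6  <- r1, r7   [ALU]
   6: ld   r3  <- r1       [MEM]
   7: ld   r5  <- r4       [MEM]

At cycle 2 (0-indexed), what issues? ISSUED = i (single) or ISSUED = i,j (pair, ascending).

ISSUED = 2

t=0 i0:sub.ALU ; WAW r0
t=1 i1:mul.MUL ; RAW r0
t=2 i2:st.MEM ; no-port MEM/MEM
t=3 i3&i4:st.MEM;sub.ALU ; 2-wide
t=4 i5&i6:or.ALU;ld.MEM ; 2-wide
t=5 i7:ld.MEM ; tail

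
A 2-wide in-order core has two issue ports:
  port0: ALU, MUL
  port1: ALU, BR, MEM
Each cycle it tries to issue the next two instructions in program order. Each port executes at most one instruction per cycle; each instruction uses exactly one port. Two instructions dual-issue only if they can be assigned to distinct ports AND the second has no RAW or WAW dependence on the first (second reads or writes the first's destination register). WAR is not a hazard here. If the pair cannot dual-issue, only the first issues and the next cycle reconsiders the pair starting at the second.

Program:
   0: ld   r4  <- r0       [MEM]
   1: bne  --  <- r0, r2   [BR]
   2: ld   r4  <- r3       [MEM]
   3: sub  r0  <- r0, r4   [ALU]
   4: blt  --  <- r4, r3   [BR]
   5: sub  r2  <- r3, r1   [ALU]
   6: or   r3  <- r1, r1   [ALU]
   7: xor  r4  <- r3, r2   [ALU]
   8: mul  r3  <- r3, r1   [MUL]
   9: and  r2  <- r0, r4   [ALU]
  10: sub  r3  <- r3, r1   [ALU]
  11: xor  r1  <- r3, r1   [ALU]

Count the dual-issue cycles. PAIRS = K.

PAIRS = 4

c0: i0 ld.MEM  no-port MEM/BR
c1: i1 bne.BR  no-port BR/MEM
c2: i2 ld.MEM  RAW r4
c3: i3&i4 sub.ALU+blt.BR  2-wide
c4: i5&i6 sub.ALU+or.ALU  2-wide
c5: i7&i8 xor.ALU+mul.MUL  2-wide
c6: i9&i10 and.ALU+sub.ALU  2-wide
c7: i11 xor.ALU  tail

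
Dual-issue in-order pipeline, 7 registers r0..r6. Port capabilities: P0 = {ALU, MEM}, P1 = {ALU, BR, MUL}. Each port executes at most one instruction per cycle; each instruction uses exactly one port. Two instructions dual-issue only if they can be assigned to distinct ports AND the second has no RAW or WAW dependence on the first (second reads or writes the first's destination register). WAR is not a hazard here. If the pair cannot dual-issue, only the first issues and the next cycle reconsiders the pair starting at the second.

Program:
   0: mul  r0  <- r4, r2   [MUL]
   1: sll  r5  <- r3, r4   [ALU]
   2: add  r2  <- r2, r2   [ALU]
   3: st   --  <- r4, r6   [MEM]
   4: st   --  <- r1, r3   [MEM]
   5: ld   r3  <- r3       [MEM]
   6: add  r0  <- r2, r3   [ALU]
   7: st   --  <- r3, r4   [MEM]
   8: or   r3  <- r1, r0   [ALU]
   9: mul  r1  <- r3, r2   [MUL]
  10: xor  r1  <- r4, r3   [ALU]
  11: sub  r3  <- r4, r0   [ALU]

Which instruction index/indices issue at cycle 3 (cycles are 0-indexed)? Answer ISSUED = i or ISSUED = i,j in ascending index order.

ISSUED = 5

#0 head=0: mul.MUL sll.ALU i0/i1 2-wide
#1 head=2: add.ALU st.MEM i2/i3 2-wide
#2 head=4: st.MEM i4 no-port MEM/MEM
#3 head=5: ld.MEM i5 RAW r3
#4 head=6: add.ALU st.MEM i6/i7 2-wide
#5 head=8: or.ALU i8 RAW r3
#6 head=9: mul.MUL i9 WAW r1
#7 head=10: xor.ALU sub.ALU i10/i11 2-wide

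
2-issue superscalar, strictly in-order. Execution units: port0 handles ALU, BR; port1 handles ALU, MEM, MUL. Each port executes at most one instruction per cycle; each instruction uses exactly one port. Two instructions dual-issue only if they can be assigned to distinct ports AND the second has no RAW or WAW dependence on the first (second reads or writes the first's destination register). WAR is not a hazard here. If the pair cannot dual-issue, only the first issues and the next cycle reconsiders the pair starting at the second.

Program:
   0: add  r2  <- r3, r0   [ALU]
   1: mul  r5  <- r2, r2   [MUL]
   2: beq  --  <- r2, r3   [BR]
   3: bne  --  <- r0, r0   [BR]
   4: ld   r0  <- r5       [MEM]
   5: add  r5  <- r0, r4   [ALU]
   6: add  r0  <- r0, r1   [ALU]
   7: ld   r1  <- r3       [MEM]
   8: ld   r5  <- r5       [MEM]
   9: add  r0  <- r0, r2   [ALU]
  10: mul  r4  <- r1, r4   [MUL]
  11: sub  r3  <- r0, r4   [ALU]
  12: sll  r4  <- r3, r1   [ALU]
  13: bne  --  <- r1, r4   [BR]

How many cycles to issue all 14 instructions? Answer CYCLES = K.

#0 head=0: add.ALU i0 RAW r2
#1 head=1: mul.MUL+beq.BR i1/i2 dual
#2 head=3: bne.BR+ld.MEM i3/i4 dual
#3 head=5: add.ALU+add.ALU i5/i6 dual
#4 head=7: ld.MEM i7 no-port MEM/MEM
#5 head=8: ld.MEM+add.ALU i8/i9 dual
#6 head=10: mul.MUL i10 RAW r4
#7 head=11: sub.ALU i11 RAW r3
#8 head=12: sll.ALU i12 RAW r4
#9 head=13: bne.BR i13 tail

CYCLES = 10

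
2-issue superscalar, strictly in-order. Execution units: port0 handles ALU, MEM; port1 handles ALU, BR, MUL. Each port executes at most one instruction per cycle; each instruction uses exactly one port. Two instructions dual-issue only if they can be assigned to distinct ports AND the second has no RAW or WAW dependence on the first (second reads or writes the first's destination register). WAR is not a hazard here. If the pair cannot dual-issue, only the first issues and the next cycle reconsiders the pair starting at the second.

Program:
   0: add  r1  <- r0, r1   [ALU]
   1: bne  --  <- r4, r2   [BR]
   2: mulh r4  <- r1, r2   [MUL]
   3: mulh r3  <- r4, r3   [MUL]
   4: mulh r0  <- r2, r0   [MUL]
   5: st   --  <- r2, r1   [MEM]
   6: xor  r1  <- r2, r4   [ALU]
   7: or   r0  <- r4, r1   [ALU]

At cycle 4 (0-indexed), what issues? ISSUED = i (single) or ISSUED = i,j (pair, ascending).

[0] i0+i1  add.ALU+bne.BR  -- pair
[1] i2  mulh.MUL  -- no-port MUL/MUL
[2] i3  mulh.MUL  -- no-port MUL/MUL
[3] i4+i5  mulh.MUL+st.MEM  -- pair
[4] i6  xor.ALU  -- RAW r1
[5] i7  or.ALU  -- tail

ISSUED = 6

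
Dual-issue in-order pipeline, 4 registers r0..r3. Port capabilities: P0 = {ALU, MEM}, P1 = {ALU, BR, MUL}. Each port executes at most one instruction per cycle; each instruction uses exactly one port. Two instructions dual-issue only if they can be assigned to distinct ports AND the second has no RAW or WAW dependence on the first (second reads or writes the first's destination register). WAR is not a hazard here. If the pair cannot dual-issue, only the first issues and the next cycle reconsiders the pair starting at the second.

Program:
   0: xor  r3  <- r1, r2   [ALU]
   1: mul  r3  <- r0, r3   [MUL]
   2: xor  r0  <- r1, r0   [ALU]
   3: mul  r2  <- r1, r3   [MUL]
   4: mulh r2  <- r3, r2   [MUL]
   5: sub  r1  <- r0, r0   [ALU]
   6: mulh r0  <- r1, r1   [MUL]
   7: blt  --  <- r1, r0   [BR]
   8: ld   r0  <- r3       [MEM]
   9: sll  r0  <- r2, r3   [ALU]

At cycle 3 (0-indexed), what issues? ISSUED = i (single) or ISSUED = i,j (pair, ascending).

ISSUED = 4,5

#0 head=0: xor i0 RAW+WAW r3
#1 head=1: mul;xor i1,i2 2-wide
#2 head=3: mul i3 no-port MUL/MUL
#3 head=4: mulh;sub i4,i5 2-wide
#4 head=6: mulh i6 no-port MUL/BR
#5 head=7: blt;ld i7,i8 2-wide
#6 head=9: sll i9 tail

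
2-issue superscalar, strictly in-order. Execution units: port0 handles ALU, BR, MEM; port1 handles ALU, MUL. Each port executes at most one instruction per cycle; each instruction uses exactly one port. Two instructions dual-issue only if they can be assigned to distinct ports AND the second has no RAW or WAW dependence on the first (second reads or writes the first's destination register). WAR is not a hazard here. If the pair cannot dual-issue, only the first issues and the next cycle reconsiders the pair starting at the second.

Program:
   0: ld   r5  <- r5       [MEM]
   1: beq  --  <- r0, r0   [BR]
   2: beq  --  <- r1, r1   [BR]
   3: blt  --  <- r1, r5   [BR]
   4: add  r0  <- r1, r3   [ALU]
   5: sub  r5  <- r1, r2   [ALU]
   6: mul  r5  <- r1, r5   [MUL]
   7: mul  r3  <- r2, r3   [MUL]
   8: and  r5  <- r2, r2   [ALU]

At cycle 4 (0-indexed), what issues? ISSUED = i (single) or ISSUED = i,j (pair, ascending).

ISSUED = 5

0. ld @i0  | no-port MEM/BR
1. beq @i1  | no-port BR/BR
2. beq @i2  | no-port BR/BR
3. blt/add @i3+i4  | 2-wide
4. sub @i5  | RAW+WAW r5
5. mul @i6  | no-port MUL/MUL
6. mul/and @i7+i8  | 2-wide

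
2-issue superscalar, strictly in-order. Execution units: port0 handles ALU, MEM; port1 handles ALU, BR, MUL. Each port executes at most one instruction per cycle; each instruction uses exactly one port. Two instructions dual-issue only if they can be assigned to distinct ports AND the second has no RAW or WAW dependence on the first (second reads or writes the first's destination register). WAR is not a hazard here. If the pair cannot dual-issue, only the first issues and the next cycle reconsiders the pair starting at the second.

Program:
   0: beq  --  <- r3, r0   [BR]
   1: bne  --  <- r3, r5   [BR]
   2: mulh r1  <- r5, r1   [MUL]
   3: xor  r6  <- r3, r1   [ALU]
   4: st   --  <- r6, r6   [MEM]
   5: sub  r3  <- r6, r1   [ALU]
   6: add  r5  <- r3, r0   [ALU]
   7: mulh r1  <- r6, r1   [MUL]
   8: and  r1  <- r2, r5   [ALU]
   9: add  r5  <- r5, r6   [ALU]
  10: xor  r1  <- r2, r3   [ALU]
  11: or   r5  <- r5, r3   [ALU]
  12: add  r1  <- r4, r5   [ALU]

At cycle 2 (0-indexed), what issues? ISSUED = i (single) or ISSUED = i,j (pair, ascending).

ISSUED = 2

t=0 i0:beq.BR ; no-port BR/BR
t=1 i1:bne.BR ; no-port BR/MUL
t=2 i2:mulh.MUL ; RAW r1
t=3 i3:xor.ALU ; RAW r6
t=4 i4,i5:st.MEM/sub.ALU ; pair
t=5 i6,i7:add.ALU/mulh.MUL ; pair
t=6 i8,i9:and.ALU/add.ALU ; pair
t=7 i10,i11:xor.ALU/or.ALU ; pair
t=8 i12:add.ALU ; tail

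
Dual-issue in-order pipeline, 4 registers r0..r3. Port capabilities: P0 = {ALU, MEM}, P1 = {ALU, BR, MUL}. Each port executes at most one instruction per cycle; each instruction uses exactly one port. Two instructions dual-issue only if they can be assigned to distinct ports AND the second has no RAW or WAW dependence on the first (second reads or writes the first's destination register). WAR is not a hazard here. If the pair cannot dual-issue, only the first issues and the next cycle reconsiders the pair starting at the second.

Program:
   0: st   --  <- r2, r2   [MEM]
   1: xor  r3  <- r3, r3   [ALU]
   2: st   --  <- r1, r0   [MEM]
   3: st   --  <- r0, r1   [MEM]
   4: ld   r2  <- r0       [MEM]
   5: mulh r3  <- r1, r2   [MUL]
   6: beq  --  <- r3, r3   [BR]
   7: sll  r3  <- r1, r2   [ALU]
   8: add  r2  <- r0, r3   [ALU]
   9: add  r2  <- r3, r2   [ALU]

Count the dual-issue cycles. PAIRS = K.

PAIRS = 2

[0] i0,i1  st;xor  -- dual
[1] i2  st  -- no-port MEM/MEM
[2] i3  st  -- no-port MEM/MEM
[3] i4  ld  -- RAW r2
[4] i5  mulh  -- no-port MUL/BR
[5] i6,i7  beq;sll  -- dual
[6] i8  add  -- RAW+WAW r2
[7] i9  add  -- tail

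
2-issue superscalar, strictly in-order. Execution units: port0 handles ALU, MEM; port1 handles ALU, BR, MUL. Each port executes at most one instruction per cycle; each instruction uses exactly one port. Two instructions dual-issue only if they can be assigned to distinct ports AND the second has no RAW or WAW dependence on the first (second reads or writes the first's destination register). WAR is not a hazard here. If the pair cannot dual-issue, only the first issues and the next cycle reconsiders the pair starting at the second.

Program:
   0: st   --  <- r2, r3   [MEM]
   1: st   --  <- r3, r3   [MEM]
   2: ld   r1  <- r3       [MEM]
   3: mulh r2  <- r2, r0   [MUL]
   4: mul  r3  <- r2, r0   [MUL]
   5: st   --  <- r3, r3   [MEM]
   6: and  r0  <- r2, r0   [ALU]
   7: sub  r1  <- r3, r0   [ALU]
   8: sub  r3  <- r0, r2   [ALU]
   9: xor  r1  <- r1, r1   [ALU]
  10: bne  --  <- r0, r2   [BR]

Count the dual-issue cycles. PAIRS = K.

[0] i0  st  -- no-port MEM/MEM
[1] i1  st  -- no-port MEM/MEM
[2] i2/i3  ld mulh  -- 2-wide
[3] i4  mul  -- RAW r3
[4] i5/i6  st and  -- 2-wide
[5] i7/i8  sub sub  -- 2-wide
[6] i9/i10  xor bne  -- 2-wide

PAIRS = 4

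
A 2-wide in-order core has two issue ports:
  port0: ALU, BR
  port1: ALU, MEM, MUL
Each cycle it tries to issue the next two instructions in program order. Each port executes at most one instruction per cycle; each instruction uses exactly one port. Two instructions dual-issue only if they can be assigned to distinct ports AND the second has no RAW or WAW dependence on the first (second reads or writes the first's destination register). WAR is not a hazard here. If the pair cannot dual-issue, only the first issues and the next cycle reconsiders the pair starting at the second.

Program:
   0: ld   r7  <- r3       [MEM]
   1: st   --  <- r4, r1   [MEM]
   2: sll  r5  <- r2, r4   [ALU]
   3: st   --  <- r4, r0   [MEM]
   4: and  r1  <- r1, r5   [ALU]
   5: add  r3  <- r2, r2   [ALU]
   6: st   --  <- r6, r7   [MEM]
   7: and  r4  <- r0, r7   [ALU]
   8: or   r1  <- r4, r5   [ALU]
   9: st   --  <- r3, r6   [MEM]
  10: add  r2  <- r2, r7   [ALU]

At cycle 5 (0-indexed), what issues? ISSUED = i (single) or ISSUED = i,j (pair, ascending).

[0] i0  ld  -- no-port MEM/MEM
[1] i1,i2  st+sll  -- pair
[2] i3,i4  st+and  -- pair
[3] i5,i6  add+st  -- pair
[4] i7  and  -- RAW r4
[5] i8,i9  or+st  -- pair
[6] i10  add  -- tail

ISSUED = 8,9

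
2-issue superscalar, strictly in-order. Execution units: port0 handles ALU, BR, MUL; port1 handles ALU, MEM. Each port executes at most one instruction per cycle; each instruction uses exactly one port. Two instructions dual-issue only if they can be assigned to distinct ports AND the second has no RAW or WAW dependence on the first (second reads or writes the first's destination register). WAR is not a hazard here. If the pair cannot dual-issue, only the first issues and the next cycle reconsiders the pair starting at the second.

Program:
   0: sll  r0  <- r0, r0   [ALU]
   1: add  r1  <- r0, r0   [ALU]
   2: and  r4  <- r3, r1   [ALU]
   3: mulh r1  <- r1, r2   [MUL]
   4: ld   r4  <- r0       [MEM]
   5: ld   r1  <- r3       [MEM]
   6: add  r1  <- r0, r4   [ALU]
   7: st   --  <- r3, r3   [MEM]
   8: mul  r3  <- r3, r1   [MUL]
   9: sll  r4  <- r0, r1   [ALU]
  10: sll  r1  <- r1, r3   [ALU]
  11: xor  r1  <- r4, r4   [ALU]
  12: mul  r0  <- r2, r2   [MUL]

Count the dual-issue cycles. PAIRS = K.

0. sll @i0  | RAW r0
1. add @i1  | RAW r1
2. and/mulh @i2+i3  | 2-wide
3. ld @i4  | no-port MEM/MEM
4. ld @i5  | WAW r1
5. add/st @i6+i7  | 2-wide
6. mul/sll @i8+i9  | 2-wide
7. sll @i10  | WAW r1
8. xor/mul @i11+i12  | 2-wide

PAIRS = 4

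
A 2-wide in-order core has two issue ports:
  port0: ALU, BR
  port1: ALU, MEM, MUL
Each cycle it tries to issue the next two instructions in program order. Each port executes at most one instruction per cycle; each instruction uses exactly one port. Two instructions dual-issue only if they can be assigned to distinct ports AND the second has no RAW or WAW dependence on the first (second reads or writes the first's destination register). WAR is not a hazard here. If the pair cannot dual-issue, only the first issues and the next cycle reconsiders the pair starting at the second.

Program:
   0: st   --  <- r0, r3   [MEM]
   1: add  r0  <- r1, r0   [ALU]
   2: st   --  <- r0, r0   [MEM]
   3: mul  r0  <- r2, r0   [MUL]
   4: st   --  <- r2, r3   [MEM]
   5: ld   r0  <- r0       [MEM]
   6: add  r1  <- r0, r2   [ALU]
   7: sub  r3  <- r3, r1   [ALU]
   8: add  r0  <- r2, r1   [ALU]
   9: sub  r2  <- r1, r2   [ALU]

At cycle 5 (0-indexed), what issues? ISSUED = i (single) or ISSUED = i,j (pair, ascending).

0. st add @i0,i1  | 2-wide
1. st @i2  | no-port MEM/MUL
2. mul @i3  | no-port MUL/MEM
3. st @i4  | no-port MEM/MEM
4. ld @i5  | RAW r0
5. add @i6  | RAW r1
6. sub add @i7,i8  | 2-wide
7. sub @i9  | tail

ISSUED = 6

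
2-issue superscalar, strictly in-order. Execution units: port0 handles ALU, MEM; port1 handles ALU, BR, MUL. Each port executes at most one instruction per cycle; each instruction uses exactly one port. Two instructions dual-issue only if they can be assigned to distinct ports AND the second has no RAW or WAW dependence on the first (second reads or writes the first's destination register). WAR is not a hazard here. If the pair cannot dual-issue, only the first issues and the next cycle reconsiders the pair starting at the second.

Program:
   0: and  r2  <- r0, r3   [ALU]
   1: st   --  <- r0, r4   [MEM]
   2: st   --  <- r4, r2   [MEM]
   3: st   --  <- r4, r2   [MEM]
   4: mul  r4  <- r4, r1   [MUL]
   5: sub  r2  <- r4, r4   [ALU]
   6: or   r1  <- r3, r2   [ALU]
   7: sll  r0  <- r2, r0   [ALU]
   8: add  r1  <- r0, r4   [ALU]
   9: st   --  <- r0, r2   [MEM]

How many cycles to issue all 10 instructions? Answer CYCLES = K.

  cy0 -> i0+i1 (and.ALU;st.MEM) dual
  cy1 -> i2 (st.MEM) no-port MEM/MEM
  cy2 -> i3+i4 (st.MEM;mul.MUL) dual
  cy3 -> i5 (sub.ALU) RAW r2
  cy4 -> i6+i7 (or.ALU;sll.ALU) dual
  cy5 -> i8+i9 (add.ALU;st.MEM) dual

CYCLES = 6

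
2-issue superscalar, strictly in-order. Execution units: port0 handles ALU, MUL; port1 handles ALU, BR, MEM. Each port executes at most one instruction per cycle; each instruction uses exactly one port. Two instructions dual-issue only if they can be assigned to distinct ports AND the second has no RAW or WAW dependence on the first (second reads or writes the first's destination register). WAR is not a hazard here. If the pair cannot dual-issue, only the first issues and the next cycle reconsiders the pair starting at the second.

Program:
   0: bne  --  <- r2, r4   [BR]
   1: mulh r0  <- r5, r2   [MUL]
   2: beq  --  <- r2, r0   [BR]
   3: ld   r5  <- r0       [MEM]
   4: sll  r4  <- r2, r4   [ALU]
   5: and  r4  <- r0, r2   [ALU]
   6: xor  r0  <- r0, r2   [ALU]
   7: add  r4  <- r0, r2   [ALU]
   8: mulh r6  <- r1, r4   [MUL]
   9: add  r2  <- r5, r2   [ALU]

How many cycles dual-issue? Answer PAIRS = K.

PAIRS = 4

#0 head=0: bne;mulh i0&i1 pair
#1 head=2: beq i2 no-port BR/MEM
#2 head=3: ld;sll i3&i4 pair
#3 head=5: and;xor i5&i6 pair
#4 head=7: add i7 RAW r4
#5 head=8: mulh;add i8&i9 pair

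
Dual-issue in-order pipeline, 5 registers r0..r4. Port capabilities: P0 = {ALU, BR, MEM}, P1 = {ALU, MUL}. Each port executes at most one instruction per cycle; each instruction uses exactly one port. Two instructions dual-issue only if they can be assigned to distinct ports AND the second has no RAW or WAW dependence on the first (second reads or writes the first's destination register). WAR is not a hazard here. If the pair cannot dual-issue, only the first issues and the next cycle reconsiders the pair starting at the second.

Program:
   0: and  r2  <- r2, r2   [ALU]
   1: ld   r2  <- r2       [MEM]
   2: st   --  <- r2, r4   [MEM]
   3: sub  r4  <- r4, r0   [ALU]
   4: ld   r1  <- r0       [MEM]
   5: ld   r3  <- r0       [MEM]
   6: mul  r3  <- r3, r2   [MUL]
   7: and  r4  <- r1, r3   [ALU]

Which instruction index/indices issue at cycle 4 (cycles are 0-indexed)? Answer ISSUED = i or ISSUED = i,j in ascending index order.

[0] i0  and.ALU  -- RAW+WAW r2
[1] i1  ld.MEM  -- no-port MEM/MEM
[2] i2,i3  st.MEM sub.ALU  -- dual
[3] i4  ld.MEM  -- no-port MEM/MEM
[4] i5  ld.MEM  -- RAW+WAW r3
[5] i6  mul.MUL  -- RAW r3
[6] i7  and.ALU  -- tail

ISSUED = 5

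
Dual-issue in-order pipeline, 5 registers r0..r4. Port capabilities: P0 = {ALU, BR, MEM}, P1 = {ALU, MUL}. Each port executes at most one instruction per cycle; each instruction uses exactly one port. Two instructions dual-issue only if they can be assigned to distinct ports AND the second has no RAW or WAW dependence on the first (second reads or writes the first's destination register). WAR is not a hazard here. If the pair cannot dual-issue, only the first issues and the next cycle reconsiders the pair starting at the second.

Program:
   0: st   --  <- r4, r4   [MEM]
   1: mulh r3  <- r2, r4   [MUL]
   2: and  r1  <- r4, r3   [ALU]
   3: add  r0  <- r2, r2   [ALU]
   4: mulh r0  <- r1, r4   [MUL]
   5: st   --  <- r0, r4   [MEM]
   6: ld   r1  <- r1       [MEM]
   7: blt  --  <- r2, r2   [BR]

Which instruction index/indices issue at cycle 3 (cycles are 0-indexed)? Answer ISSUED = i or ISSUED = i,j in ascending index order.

  cy0 -> i0,i1 (st/mulh) 2-wide
  cy1 -> i2,i3 (and/add) 2-wide
  cy2 -> i4 (mulh) RAW r0
  cy3 -> i5 (st) no-port MEM/MEM
  cy4 -> i6 (ld) no-port MEM/BR
  cy5 -> i7 (blt) tail

ISSUED = 5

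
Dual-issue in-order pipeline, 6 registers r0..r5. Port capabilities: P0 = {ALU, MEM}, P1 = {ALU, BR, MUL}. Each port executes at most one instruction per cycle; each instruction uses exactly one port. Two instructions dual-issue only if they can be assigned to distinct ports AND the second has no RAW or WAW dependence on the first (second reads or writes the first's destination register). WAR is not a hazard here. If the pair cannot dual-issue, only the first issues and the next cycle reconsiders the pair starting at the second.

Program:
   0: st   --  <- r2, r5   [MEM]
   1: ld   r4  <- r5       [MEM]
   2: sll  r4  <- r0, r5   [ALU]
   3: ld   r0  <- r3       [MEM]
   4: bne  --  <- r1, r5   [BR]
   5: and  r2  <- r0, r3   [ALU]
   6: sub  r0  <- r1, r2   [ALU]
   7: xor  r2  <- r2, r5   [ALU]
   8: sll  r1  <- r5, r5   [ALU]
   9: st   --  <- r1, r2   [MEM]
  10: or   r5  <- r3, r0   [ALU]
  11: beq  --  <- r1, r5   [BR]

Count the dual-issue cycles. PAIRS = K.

PAIRS = 4

#0 head=0: st i0 no-port MEM/MEM
#1 head=1: ld i1 WAW r4
#2 head=2: sll;ld i2+i3 dual
#3 head=4: bne;and i4+i5 dual
#4 head=6: sub;xor i6+i7 dual
#5 head=8: sll i8 RAW r1
#6 head=9: st;or i9+i10 dual
#7 head=11: beq i11 tail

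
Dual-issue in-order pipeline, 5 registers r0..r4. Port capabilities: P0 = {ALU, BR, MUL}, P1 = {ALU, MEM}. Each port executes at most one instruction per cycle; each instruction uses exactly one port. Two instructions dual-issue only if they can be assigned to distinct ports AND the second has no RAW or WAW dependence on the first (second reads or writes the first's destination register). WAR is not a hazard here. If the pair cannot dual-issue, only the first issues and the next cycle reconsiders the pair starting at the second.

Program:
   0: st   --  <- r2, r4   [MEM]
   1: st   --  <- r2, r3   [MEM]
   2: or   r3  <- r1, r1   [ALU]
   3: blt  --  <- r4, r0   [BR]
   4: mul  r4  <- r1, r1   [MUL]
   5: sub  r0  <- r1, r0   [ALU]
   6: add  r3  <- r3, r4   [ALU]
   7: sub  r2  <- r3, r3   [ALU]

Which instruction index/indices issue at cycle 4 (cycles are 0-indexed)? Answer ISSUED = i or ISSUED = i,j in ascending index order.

  cy0 -> i0 (st) no-port MEM/MEM
  cy1 -> i1/i2 (st;or) 2-wide
  cy2 -> i3 (blt) no-port BR/MUL
  cy3 -> i4/i5 (mul;sub) 2-wide
  cy4 -> i6 (add) RAW r3
  cy5 -> i7 (sub) tail

ISSUED = 6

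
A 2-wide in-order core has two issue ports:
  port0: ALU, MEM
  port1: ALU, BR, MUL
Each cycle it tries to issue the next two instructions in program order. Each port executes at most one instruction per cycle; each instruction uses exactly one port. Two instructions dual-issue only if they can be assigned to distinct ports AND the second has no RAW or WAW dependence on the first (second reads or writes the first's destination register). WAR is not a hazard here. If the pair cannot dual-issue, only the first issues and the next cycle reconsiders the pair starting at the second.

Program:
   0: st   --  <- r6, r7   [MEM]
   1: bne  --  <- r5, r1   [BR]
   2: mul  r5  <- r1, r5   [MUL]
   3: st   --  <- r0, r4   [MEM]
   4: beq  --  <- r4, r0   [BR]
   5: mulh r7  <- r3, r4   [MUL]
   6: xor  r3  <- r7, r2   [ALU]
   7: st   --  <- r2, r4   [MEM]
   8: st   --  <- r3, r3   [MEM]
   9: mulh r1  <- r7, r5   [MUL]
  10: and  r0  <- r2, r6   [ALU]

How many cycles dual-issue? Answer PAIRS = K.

PAIRS = 4

c0: i0&i1 st.MEM/bne.BR  dual
c1: i2&i3 mul.MUL/st.MEM  dual
c2: i4 beq.BR  no-port BR/MUL
c3: i5 mulh.MUL  RAW r7
c4: i6&i7 xor.ALU/st.MEM  dual
c5: i8&i9 st.MEM/mulh.MUL  dual
c6: i10 and.ALU  tail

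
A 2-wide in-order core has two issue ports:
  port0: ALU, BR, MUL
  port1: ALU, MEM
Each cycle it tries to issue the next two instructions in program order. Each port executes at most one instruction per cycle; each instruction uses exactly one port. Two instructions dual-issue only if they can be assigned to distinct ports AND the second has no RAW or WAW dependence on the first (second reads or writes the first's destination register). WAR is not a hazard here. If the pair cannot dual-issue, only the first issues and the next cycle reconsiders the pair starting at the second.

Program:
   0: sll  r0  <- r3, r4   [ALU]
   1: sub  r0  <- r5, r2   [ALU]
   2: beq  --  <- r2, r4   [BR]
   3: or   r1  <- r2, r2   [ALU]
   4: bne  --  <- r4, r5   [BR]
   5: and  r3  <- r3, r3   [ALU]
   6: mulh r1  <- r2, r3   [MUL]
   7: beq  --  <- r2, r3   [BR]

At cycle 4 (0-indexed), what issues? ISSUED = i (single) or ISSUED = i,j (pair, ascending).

0. sll @i0  | WAW r0
1. sub+beq @i1/i2  | pair
2. or+bne @i3/i4  | pair
3. and @i5  | RAW r3
4. mulh @i6  | no-port MUL/BR
5. beq @i7  | tail

ISSUED = 6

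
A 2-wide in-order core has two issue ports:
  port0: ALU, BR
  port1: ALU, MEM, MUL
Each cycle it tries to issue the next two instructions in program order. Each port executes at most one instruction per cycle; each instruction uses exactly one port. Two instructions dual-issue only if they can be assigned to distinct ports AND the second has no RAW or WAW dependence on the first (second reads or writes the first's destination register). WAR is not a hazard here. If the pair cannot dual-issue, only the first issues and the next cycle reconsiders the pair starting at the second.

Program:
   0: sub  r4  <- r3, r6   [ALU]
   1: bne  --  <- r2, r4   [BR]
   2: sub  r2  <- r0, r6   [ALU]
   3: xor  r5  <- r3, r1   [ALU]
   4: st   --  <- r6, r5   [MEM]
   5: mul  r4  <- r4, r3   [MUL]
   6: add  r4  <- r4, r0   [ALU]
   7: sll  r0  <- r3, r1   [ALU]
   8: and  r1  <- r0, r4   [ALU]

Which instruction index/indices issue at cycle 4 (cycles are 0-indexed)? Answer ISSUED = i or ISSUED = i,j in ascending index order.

ISSUED = 5

t=0 i0:sub ; RAW r4
t=1 i1+i2:bne;sub ; pair
t=2 i3:xor ; RAW r5
t=3 i4:st ; no-port MEM/MUL
t=4 i5:mul ; RAW+WAW r4
t=5 i6+i7:add;sll ; pair
t=6 i8:and ; tail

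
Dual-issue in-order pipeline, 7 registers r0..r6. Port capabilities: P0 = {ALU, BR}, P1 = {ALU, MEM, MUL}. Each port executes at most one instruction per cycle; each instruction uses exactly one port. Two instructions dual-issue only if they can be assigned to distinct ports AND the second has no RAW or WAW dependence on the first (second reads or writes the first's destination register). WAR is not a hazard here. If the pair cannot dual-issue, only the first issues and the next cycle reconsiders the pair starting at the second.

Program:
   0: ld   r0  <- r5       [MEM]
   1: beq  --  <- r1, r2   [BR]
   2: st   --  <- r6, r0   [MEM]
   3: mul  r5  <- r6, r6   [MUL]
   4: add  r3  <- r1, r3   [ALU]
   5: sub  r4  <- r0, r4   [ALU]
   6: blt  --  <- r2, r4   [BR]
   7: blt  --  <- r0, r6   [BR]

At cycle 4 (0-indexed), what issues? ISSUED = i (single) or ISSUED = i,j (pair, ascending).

c0: i0,i1 ld/beq  2-wide
c1: i2 st  no-port MEM/MUL
c2: i3,i4 mul/add  2-wide
c3: i5 sub  RAW r4
c4: i6 blt  no-port BR/BR
c5: i7 blt  tail

ISSUED = 6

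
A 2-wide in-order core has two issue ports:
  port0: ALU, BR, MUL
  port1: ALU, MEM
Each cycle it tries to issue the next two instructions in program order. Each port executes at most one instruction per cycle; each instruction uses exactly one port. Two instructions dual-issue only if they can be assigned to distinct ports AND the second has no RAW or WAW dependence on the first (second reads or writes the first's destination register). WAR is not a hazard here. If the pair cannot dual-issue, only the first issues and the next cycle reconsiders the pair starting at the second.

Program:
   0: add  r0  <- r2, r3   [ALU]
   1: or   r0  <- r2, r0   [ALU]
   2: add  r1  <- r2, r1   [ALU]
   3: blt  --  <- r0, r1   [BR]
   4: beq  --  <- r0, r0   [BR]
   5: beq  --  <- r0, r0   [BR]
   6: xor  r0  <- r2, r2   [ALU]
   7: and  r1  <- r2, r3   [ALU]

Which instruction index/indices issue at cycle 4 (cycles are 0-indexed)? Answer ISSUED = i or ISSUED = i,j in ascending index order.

c0: i0 add.ALU  RAW+WAW r0
c1: i1&i2 or.ALU+add.ALU  2-wide
c2: i3 blt.BR  no-port BR/BR
c3: i4 beq.BR  no-port BR/BR
c4: i5&i6 beq.BR+xor.ALU  2-wide
c5: i7 and.ALU  tail

ISSUED = 5,6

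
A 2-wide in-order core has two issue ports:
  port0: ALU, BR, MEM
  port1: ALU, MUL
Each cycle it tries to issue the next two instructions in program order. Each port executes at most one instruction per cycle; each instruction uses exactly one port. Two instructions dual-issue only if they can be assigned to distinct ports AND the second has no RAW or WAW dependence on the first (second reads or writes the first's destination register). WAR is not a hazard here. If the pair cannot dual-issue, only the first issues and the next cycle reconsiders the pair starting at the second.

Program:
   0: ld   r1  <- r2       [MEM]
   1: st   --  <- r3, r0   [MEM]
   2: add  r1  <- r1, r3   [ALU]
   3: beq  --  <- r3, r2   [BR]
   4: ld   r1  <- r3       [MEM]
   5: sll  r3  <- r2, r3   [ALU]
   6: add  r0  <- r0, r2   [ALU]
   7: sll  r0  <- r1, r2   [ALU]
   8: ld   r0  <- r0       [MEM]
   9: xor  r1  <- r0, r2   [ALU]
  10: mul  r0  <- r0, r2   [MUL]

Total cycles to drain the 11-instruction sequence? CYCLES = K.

  cy0 -> i0 (ld) no-port MEM/MEM
  cy1 -> i1+i2 (st;add) 2-wide
  cy2 -> i3 (beq) no-port BR/MEM
  cy3 -> i4+i5 (ld;sll) 2-wide
  cy4 -> i6 (add) WAW r0
  cy5 -> i7 (sll) RAW+WAW r0
  cy6 -> i8 (ld) RAW r0
  cy7 -> i9+i10 (xor;mul) 2-wide

CYCLES = 8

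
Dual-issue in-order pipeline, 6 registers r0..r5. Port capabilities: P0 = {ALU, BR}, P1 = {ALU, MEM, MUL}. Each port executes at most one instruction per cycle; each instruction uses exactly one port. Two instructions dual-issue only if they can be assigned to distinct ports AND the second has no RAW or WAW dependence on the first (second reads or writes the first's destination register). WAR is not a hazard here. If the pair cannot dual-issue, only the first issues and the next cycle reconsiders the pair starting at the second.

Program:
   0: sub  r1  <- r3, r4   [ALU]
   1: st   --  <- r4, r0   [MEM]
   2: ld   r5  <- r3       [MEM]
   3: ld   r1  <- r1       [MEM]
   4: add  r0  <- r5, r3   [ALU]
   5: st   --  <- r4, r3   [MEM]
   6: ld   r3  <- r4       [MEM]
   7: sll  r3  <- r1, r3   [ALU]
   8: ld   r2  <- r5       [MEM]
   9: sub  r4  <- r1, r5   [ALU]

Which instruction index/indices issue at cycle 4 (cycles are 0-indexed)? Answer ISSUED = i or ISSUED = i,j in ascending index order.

ISSUED = 6

c0: i0+i1 sub/st  dual
c1: i2 ld  no-port MEM/MEM
c2: i3+i4 ld/add  dual
c3: i5 st  no-port MEM/MEM
c4: i6 ld  RAW+WAW r3
c5: i7+i8 sll/ld  dual
c6: i9 sub  tail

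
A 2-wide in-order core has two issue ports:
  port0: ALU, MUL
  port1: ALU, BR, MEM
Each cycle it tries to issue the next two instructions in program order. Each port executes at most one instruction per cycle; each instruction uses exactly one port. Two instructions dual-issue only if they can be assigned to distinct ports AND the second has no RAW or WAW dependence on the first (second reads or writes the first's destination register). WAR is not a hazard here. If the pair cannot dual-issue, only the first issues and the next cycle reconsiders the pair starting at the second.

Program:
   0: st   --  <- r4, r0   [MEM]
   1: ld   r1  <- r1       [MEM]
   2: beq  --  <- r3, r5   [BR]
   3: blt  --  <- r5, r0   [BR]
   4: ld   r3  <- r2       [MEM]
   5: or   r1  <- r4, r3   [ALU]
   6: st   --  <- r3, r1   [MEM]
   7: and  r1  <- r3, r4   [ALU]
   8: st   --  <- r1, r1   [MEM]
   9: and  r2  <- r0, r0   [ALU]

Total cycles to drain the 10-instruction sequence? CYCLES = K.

c0: i0 st  no-port MEM/MEM
c1: i1 ld  no-port MEM/BR
c2: i2 beq  no-port BR/BR
c3: i3 blt  no-port BR/MEM
c4: i4 ld  RAW r3
c5: i5 or  RAW r1
c6: i6+i7 st/and  dual
c7: i8+i9 st/and  dual

CYCLES = 8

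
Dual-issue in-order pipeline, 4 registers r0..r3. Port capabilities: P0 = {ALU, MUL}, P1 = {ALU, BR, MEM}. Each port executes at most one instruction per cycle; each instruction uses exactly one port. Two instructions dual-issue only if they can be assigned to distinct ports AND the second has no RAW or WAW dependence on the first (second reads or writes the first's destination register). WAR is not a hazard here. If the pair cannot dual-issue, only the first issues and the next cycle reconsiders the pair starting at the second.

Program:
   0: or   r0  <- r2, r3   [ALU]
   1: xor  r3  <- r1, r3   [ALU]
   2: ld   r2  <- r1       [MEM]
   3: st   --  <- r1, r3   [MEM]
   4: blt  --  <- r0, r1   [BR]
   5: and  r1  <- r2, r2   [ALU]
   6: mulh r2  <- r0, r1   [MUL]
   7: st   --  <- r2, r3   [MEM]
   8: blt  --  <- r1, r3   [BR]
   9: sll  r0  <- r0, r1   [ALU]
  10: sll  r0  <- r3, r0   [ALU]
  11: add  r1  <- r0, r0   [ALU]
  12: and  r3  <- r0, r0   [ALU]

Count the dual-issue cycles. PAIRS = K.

[0] i0/i1  or xor  -- 2-wide
[1] i2  ld  -- no-port MEM/MEM
[2] i3  st  -- no-port MEM/BR
[3] i4/i5  blt and  -- 2-wide
[4] i6  mulh  -- RAW r2
[5] i7  st  -- no-port MEM/BR
[6] i8/i9  blt sll  -- 2-wide
[7] i10  sll  -- RAW r0
[8] i11/i12  add and  -- 2-wide

PAIRS = 4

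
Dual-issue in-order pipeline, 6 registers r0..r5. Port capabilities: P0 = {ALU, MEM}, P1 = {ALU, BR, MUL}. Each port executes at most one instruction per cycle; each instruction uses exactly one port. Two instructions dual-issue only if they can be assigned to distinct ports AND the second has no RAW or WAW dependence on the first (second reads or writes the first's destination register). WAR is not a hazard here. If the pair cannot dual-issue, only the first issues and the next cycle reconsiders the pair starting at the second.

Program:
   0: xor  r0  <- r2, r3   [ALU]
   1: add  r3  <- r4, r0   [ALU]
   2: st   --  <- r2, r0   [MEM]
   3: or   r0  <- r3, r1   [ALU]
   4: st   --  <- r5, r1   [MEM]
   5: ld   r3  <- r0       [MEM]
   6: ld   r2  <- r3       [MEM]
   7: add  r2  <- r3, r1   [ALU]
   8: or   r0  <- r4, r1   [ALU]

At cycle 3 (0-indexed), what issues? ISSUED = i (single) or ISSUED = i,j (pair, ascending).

ISSUED = 5

[0] i0  xor  -- RAW r0
[1] i1&i2  add st  -- 2-wide
[2] i3&i4  or st  -- 2-wide
[3] i5  ld  -- no-port MEM/MEM
[4] i6  ld  -- WAW r2
[5] i7&i8  add or  -- 2-wide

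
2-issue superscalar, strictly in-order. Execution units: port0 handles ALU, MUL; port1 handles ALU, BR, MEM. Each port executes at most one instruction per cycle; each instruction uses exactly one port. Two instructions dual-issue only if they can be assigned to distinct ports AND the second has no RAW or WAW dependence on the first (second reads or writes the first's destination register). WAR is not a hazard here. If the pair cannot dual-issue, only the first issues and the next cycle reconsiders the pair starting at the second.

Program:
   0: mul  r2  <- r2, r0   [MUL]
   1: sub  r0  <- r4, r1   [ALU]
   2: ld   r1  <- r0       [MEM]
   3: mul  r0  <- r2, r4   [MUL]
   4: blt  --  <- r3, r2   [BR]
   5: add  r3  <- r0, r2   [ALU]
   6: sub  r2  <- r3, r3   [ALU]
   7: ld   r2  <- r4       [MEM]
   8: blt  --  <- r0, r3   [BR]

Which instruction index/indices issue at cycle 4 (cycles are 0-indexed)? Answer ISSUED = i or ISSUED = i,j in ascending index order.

[0] i0+i1  mul.MUL/sub.ALU  -- dual
[1] i2+i3  ld.MEM/mul.MUL  -- dual
[2] i4+i5  blt.BR/add.ALU  -- dual
[3] i6  sub.ALU  -- WAW r2
[4] i7  ld.MEM  -- no-port MEM/BR
[5] i8  blt.BR  -- tail

ISSUED = 7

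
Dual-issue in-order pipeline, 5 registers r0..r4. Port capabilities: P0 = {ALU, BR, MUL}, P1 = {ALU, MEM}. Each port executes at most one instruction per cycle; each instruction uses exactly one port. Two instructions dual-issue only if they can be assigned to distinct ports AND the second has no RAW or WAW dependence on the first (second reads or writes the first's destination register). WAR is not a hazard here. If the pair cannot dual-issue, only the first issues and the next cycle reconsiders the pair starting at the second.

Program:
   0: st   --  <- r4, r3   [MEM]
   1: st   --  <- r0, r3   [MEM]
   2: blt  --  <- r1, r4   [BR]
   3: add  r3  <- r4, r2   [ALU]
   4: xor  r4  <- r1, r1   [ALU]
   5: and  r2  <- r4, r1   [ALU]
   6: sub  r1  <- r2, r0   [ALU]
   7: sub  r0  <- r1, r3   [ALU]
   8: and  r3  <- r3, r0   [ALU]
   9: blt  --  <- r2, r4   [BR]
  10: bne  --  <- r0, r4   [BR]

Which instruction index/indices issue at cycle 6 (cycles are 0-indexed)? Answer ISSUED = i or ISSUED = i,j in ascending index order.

ISSUED = 8,9

t=0 i0:st.MEM ; no-port MEM/MEM
t=1 i1,i2:st.MEM blt.BR ; pair
t=2 i3,i4:add.ALU xor.ALU ; pair
t=3 i5:and.ALU ; RAW r2
t=4 i6:sub.ALU ; RAW r1
t=5 i7:sub.ALU ; RAW r0
t=6 i8,i9:and.ALU blt.BR ; pair
t=7 i10:bne.BR ; tail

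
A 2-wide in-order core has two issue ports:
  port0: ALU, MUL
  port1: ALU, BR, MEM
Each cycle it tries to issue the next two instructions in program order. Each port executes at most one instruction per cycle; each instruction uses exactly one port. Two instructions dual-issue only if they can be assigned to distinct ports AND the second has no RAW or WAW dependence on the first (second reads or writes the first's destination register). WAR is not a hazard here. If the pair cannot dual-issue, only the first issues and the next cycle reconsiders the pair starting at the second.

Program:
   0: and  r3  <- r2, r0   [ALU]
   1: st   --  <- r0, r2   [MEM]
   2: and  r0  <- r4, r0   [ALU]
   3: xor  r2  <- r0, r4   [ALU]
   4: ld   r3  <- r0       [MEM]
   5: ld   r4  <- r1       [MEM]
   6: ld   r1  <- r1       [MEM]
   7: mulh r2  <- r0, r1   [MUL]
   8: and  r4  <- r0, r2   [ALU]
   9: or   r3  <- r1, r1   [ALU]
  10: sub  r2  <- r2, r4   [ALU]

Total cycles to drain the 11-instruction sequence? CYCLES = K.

#0 head=0: and;st i0,i1 pair
#1 head=2: and i2 RAW r0
#2 head=3: xor;ld i3,i4 pair
#3 head=5: ld i5 no-port MEM/MEM
#4 head=6: ld i6 RAW r1
#5 head=7: mulh i7 RAW r2
#6 head=8: and;or i8,i9 pair
#7 head=10: sub i10 tail

CYCLES = 8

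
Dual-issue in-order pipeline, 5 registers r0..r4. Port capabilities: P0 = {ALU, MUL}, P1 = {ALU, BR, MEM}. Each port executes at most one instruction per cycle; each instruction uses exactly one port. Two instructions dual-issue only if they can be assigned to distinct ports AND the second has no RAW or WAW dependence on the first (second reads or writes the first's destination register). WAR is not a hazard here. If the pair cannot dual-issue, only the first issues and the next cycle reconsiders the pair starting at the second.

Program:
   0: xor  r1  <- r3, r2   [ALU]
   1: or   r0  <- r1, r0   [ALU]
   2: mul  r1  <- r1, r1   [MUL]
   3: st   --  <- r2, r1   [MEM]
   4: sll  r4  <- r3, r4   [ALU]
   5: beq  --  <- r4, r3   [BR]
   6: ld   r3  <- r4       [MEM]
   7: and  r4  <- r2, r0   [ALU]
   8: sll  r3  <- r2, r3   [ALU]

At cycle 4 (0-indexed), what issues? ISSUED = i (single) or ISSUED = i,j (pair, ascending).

[0] i0  xor  -- RAW r1
[1] i1,i2  or+mul  -- 2-wide
[2] i3,i4  st+sll  -- 2-wide
[3] i5  beq  -- no-port BR/MEM
[4] i6,i7  ld+and  -- 2-wide
[5] i8  sll  -- tail

ISSUED = 6,7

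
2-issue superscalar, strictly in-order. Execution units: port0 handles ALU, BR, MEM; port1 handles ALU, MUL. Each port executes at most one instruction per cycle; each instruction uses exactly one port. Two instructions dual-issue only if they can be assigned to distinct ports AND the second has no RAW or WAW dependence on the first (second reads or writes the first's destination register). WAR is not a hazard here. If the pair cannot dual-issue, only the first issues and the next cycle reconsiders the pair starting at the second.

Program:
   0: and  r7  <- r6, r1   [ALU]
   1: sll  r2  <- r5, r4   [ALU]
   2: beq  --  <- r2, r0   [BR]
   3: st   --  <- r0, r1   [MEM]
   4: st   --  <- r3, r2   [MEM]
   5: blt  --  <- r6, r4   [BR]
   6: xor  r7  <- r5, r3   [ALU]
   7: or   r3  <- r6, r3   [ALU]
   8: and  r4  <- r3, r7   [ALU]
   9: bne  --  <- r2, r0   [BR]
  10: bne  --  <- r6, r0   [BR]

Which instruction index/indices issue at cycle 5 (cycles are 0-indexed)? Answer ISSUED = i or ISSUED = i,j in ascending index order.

c0: i0&i1 and.ALU+sll.ALU  2-wide
c1: i2 beq.BR  no-port BR/MEM
c2: i3 st.MEM  no-port MEM/MEM
c3: i4 st.MEM  no-port MEM/BR
c4: i5&i6 blt.BR+xor.ALU  2-wide
c5: i7 or.ALU  RAW r3
c6: i8&i9 and.ALU+bne.BR  2-wide
c7: i10 bne.BR  tail

ISSUED = 7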